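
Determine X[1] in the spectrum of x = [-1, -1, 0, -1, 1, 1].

X[1] = Σ(n=0 to 5) x[n] · ω_6^(1n) where ω_6 = e^(-2πi/6)
= (-1)·ω_6^0 + (-1)·ω_6^1 + (0)·ω_6^2 + (-1)·ω_6^3 + (1)·ω_6^4 + (1)·ω_6^5

X[1] = -0.5000+2.5981i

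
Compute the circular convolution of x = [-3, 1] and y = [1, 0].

(x ⊛ y)[n] = Σ(m=0 to 1) x[m] · y[(n-m) mod 2]

Computing each output sample:
(x ⊛ y)[0] = -3
(x ⊛ y)[1] = 1

x ⊛ y = [-3, 1]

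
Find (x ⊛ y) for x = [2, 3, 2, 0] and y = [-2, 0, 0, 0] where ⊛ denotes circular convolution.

(x ⊛ y)[n] = Σ(m=0 to 3) x[m] · y[(n-m) mod 4]

Computing each output sample:
(x ⊛ y)[0] = -4
(x ⊛ y)[1] = -6
(x ⊛ y)[2] = -4
(x ⊛ y)[3] = 0

x ⊛ y = [-4, -6, -4, 0]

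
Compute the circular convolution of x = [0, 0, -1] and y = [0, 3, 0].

(x ⊛ y)[n] = Σ(m=0 to 2) x[m] · y[(n-m) mod 3]

Computing each output sample:
(x ⊛ y)[0] = -3
(x ⊛ y)[1] = 0
(x ⊛ y)[2] = 0

x ⊛ y = [-3, 0, 0]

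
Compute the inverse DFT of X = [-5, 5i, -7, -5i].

x[n] = (1/4) Σ(k=0 to 3) X[k] · e^(2πikn/4)

Computing each x[n]:
x[0] = -3
x[1] = -2
x[2] = -3
x[3] = 3

x = [-3, -2, -3, 3]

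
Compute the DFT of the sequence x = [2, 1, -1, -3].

X[k] = Σ(n=0 to 3) x[n] · ω_4^(nk)
where ω_4 = e^(-2πi/4)

Computing each X[k]:
X[0] = -1
X[1] = 3-4i
X[2] = 3
X[3] = 3+4i

X = [-1, 3-4i, 3, 3+4i]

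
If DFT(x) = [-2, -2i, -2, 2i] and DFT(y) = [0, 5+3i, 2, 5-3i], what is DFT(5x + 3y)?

By linearity: DFT(5x + 3y) = 5·DFT(x) + 3·DFT(y)
= 5·[-2, -2i, -2, 2i] + 3·[0, 5+3i, 2, 5-3i]

Computing element-wise:
Z[0] = 5·(-2) + 3·(0) = -10
Z[1] = 5·(-2i) + 3·(5+3i) = 15-1i
Z[2] = 5·(-2) + 3·(2) = -4
Z[3] = 5·(2i) + 3·(5-3i) = 15+1i

DFT(5x + 3y) = 5·X + 3·Y = [-10, 15-1i, -4, 15+1i]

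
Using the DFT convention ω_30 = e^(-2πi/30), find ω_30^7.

ω_30^7 = e^(-2πi·7/30)
= cos(-2π·7/30) + i·sin(-2π·7/30)
= cos(-14π/30) + i·sin(-14π/30)

ω_30^7 = cos(-14π/30) + i·sin(-14π/30) = 0.1045-0.9945i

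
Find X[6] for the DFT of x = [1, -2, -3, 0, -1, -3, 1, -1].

X[6] = Σ(n=0 to 7) x[n] · ω_8^(6n) where ω_8 = e^(-2πi/8)
= (1)·ω_8^0 + (-2)·ω_8^6 + (-3)·ω_8^12 + (0)·ω_8^18 + (-1)·ω_8^24 + (-3)·ω_8^30 + (1)·ω_8^36 + (-1)·ω_8^42

X[6] = 2-4i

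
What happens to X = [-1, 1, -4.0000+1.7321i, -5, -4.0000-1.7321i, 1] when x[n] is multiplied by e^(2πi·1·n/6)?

Modulation property: DFT(ω_6^(-1n)·x[n]) = X[(k-1) mod 6], so circularly shift X by 1 positions.

X[k-1] = [1, -1, 1, -4.0000+1.7321i, -5, -4.0000-1.7321i]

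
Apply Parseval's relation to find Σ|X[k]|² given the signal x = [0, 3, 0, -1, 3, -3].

Parseval: Σ|x[n]|² = (1/N)Σ|X[k]|², so Σ|X[k]|² = N·Σ|x[n]|² = 6·28.0000

Σ|X[k]|² = N·Σ|x[n]|² = 6·28.0000 = 168.0000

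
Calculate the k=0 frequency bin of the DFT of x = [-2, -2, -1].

X[0] = Σ(n=0 to 2) x[n] · ω_3^0 = Σ x[n]
= (-2) + (-2) + (-1)

X[0] = -5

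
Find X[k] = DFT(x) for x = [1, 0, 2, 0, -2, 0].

X[k] = Σ(n=0 to 5) x[n] · ω_6^(nk)
where ω_6 = e^(-2πi/6)

Computing each X[k]:
X[0] = 1
X[1] = 1.0000-3.4641i
X[2] = 1.0000+3.4641i
X[3] = 1
X[4] = 1.0000-3.4641i
X[5] = 1.0000+3.4641i

X = [1, 1.0000-3.4641i, 1.0000+3.4641i, 1, 1.0000-3.4641i, 1.0000+3.4641i]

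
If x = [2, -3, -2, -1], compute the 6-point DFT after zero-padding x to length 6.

Original 4-point DFT: [-4, 4+2i, 4, 4-2i]
Zero-padded 6-point DFT provides frequency interpolation.

DFT_6([x, 0, ...]) = [-4, 2.5000+4.3301i, 3.5000+0.8660i, 4, 3.5000-0.8660i, 2.5000-4.3301i]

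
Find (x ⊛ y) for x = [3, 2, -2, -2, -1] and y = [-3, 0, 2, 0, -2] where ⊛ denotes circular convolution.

(x ⊛ y)[n] = Σ(m=0 to 4) x[m] · y[(n-m) mod 5]

Computing each output sample:
(x ⊛ y)[0] = -17
(x ⊛ y)[1] = -4
(x ⊛ y)[2] = 16
(x ⊛ y)[3] = 12
(x ⊛ y)[4] = -7

x ⊛ y = [-17, -4, 16, 12, -7]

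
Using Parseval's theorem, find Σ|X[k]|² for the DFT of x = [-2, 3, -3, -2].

Parseval: Σ|x[n]|² = (1/N)Σ|X[k]|², so Σ|X[k]|² = N·Σ|x[n]|² = 4·26.0000

Σ|X[k]|² = N·Σ|x[n]|² = 4·26.0000 = 104.0000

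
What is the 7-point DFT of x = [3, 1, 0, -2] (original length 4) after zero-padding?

Original 4-point DFT: [2, 3-3i, 4, 3+3i]
Zero-padded 7-point DFT provides frequency interpolation.

DFT_7([x, 0, ...]) = [2, 5.4254+0.0859i, 1.5305-2.5386i, 2.5441+1.5160i, 2.5441-1.5160i, 1.5305+2.5386i, 5.4254-0.0859i]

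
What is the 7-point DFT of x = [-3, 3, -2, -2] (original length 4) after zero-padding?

Original 4-point DFT: [-4, -1-5i, -6, -1+5i]
Zero-padded 7-point DFT provides frequency interpolation.

DFT_7([x, 0, ...]) = [-4, 1.1174+0.4721i, -3.1126-5.3562i, -6.5048-0.9155i, -6.5048+0.9155i, -3.1126+5.3562i, 1.1174-0.4721i]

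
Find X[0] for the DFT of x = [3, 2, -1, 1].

X[0] = Σ(n=0 to 3) x[n] · ω_4^0 = Σ x[n]
= (3) + (2) + (-1) + (1)

X[0] = 5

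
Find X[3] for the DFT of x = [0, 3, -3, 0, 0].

X[3] = Σ(n=0 to 4) x[n] · ω_5^(3n) where ω_5 = e^(-2πi/5)
= (0)·ω_5^0 + (3)·ω_5^3 + (-3)·ω_5^6 + (0)·ω_5^9 + (0)·ω_5^12

X[3] = -3.3541+4.6165i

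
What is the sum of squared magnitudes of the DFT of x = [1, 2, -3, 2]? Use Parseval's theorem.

Parseval: Σ|x[n]|² = (1/N)Σ|X[k]|², so Σ|X[k]|² = N·Σ|x[n]|² = 4·18.0000

Σ|X[k]|² = N·Σ|x[n]|² = 4·18.0000 = 72.0000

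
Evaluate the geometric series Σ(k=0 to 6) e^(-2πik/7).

Sum of all nth roots of unity equals 0 for n > 1 (geometric series with r ≠ 1).

0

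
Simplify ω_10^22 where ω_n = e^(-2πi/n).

Since ω_10^10 = 1, powers reduce modulo 10.
22 mod 10 = 2
So ω_10^22 = ω_10^2 = e^(-2πi·2/10)

ω_10^22 = ω_10^2 = 0.3090-0.9511i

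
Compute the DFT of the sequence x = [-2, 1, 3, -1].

X[k] = Σ(n=0 to 3) x[n] · ω_4^(nk)
where ω_4 = e^(-2πi/4)

Computing each X[k]:
X[0] = 1
X[1] = -5-2i
X[2] = 1
X[3] = -5+2i

X = [1, -5-2i, 1, -5+2i]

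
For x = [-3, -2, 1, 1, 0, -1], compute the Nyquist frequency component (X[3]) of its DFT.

X[3] = Σ(n=0 to 5) x[n] · ω_6^(3n) where ω_6 = e^(-2πi/6)
= (-3)·ω_6^0 + (-2)·ω_6^3 + (1)·ω_6^6 + (1)·ω_6^9 + (0)·ω_6^12 + (-1)·ω_6^15

X[3] = 0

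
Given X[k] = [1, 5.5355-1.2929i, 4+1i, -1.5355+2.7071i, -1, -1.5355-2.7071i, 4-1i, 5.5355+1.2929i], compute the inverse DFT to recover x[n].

x[n] = (1/8) Σ(k=0 to 7) X[k] · e^(2πikn/8)

Computing each x[n]:
x[0] = 2
x[1] = 1
x[2] = 0
x[3] = -1
x[4] = 0
x[5] = -1
x[6] = -2
x[7] = 2

x = [2, 1, 0, -1, 0, -1, -2, 2]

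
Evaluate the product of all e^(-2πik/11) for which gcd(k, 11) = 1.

The primitive 11th roots of unity are ω_11^k for k coprime to 11: k ∈ {1, 2, 3, 4, 5, 6, 7, 8, 9, 10}
Their product equals the constant term of the cyclotomic polynomial Φ_11(x) up to sign.
For n ≥ 3, the product of all primitive nth roots of unity is 1. (For n=1 it is 1; for n=2 it is -1.)

1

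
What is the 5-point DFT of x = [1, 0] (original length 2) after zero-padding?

Original 2-point DFT: [1, 1]
Zero-padded 5-point DFT provides frequency interpolation.

DFT_5([x, 0, ...]) = [1, 1, 1, 1, 1]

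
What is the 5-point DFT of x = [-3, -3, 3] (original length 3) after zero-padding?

Original 3-point DFT: [-3, -3.0000+5.1962i, -3.0000-5.1962i]
Zero-padded 5-point DFT provides frequency interpolation.

DFT_5([x, 0, ...]) = [-3, -6.3541+1.0898i, 0.3541+4.6165i, 0.3541-4.6165i, -6.3541-1.0898i]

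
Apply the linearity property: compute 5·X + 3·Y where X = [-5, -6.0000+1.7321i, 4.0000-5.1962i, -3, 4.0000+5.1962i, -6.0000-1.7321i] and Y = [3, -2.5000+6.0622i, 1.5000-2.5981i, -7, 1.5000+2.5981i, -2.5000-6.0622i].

By linearity: DFT(5x + 3y) = 5·DFT(x) + 3·DFT(y)
= 5·[-5, -6.0000+1.7321i, 4.0000-5.1962i, -3, 4.0000+5.1962i, -6.0000-1.7321i] + 3·[3, -2.5000+6.0622i, 1.5000-2.5981i, -7, 1.5000+2.5981i, -2.5000-6.0622i]

Computing element-wise:
Z[0] = 5·(-5) + 3·(3) = -16
Z[1] = 5·(-6.0000+1.7321i) + 3·(-2.5000+6.0622i) = -37.5000+26.8471i
Z[2] = 5·(4.0000-5.1962i) + 3·(1.5000-2.5981i) = 24.5000-33.7753i
Z[3] = 5·(-3) + 3·(-7) = -36
Z[4] = 5·(4.0000+5.1962i) + 3·(1.5000+2.5981i) = 24.5000+33.7753i
Z[5] = 5·(-6.0000-1.7321i) + 3·(-2.5000-6.0622i) = -37.5000-26.8471i

DFT(5x + 3y) = 5·X + 3·Y = [-16, -37.5000+26.8471i, 24.5000-33.7753i, -36, 24.5000+33.7753i, -37.5000-26.8471i]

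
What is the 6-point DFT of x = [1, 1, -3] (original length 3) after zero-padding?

Original 3-point DFT: [-1, 2.0000-3.4641i, 2.0000+3.4641i]
Zero-padded 6-point DFT provides frequency interpolation.

DFT_6([x, 0, ...]) = [-1, 3.0000+1.7321i, 2.0000-3.4641i, -3, 2.0000+3.4641i, 3.0000-1.7321i]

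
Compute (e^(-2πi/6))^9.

Since ω_6^6 = 1, powers reduce modulo 6.
9 mod 6 = 3
So ω_6^9 = ω_6^3 = e^(-2πi·3/6)

ω_6^9 = ω_6^3 = -1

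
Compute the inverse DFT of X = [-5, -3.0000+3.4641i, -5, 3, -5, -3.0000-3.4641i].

x[n] = (1/6) Σ(k=0 to 5) X[k] · e^(2πikn/6)

Computing each x[n]:
x[0] = -3
x[1] = -2
x[2] = 0
x[3] = -2
x[4] = 2
x[5] = 0

x = [-3, -2, 0, -2, 2, 0]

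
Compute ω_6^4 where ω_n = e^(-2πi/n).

ω_6^4 = e^(-2πi·4/6)
= cos(-2π·4/6) + i·sin(-2π·4/6)
= cos(-8π/6) + i·sin(-8π/6)

ω_6^4 = cos(-8π/6) + i·sin(-8π/6) = -0.5000+0.8660i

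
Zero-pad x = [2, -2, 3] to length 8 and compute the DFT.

Original 3-point DFT: [3, 1.5000+4.3301i, 1.5000-4.3301i]
Zero-padded 8-point DFT provides frequency interpolation.

DFT_8([x, 0, ...]) = [3, 0.5858-1.5858i, -1+2i, 3.4142+4.4142i, 7, 3.4142-4.4142i, -1-2i, 0.5858+1.5858i]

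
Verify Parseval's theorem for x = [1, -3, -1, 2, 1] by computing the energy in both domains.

Time domain:
Σ|x[n]|² = |1|² + |-3|² + |-1|² + |2|² + |1|² = 16.0000

Frequency domain:
(1/5)Σ|X[k]|² = (1/5)(|0|² + |-0.4271+5.5676i|² + |2.9271-0.5020i|² + |2.9271+0.5020i|² + |-0.4271-5.5676i|²) = (1/5)·80.0000 = 16.0000

Both sides agree, confirming Parseval's theorem.

Σ|x[n]|² = (1/N)Σ|X[k]|² = 16.0000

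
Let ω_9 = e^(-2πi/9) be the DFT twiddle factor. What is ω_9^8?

ω_9^8 = e^(-2πi·8/9)
= cos(-2π·8/9) + i·sin(-2π·8/9)
= cos(-16π/9) + i·sin(-16π/9)

ω_9^8 = cos(-16π/9) + i·sin(-16π/9) = 0.7660+0.6428i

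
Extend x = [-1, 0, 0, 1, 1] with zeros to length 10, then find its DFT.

Original 5-point DFT: [1, -1.5000+1.5388i, -1.5000-0.3633i, -1.5000+0.3633i, -1.5000-1.5388i]
Zero-padded 10-point DFT provides frequency interpolation.

DFT_10([x, 0, ...]) = [1, -2.1180-1.5388i, -1.5000+1.5388i, 0.1180-0.3633i, -1.5000-0.3633i, -1, -1.5000+0.3633i, 0.1180+0.3633i, -1.5000-1.5388i, -2.1180+1.5388i]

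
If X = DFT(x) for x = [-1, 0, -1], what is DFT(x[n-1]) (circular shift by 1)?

Time shift by 1: X_shifted[k] = ω_3^(1k) · X[k]
Shifted x = [-1, -1, 0]

DFT(x[n-1]) = [-2, -0.5000+0.8660i, -0.5000-0.8660i]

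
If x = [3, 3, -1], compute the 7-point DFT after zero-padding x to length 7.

Original 3-point DFT: [5, 2.0000-3.4641i, 2.0000+3.4641i]
Zero-padded 7-point DFT provides frequency interpolation.

DFT_7([x, 0, ...]) = [5, 5.0930-1.3706i, 3.2334-3.3587i, -0.3264-2.0835i, -0.3264+2.0835i, 3.2334+3.3587i, 5.0930+1.3706i]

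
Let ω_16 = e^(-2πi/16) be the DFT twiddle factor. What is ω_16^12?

ω_16^12 = e^(-2πi·12/16)
= cos(-2π·12/16) + i·sin(-2π·12/16)
= cos(-24π/16) + i·sin(-24π/16)

ω_16^12 = cos(-24π/16) + i·sin(-24π/16) = 1i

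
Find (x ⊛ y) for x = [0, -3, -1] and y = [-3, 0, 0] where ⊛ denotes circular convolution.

(x ⊛ y)[n] = Σ(m=0 to 2) x[m] · y[(n-m) mod 3]

Computing each output sample:
(x ⊛ y)[0] = 0
(x ⊛ y)[1] = 9
(x ⊛ y)[2] = 3

x ⊛ y = [0, 9, 3]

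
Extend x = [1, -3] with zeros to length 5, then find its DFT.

Original 2-point DFT: [-2, 4]
Zero-padded 5-point DFT provides frequency interpolation.

DFT_5([x, 0, ...]) = [-2, 0.0729+2.8532i, 3.4271+1.7634i, 3.4271-1.7634i, 0.0729-2.8532i]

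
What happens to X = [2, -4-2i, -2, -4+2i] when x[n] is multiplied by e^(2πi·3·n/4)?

Modulation property: DFT(ω_4^(-3n)·x[n]) = X[(k-3) mod 4], so circularly shift X by 3 positions.

X[k-3] = [-4-2i, -2, -4+2i, 2]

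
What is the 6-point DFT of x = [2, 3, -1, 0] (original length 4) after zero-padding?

Original 4-point DFT: [4, 3-3i, -2, 3+3i]
Zero-padded 6-point DFT provides frequency interpolation.

DFT_6([x, 0, ...]) = [4, 4.0000-1.7321i, 1.0000-3.4641i, -2, 1.0000+3.4641i, 4.0000+1.7321i]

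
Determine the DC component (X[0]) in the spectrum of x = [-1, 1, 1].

X[0] = Σ(n=0 to 2) x[n] · ω_3^0 = Σ x[n]
= (-1) + (1) + (1)

X[0] = 1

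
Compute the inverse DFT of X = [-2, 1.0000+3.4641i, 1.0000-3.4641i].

x[n] = (1/3) Σ(k=0 to 2) X[k] · e^(2πikn/3)

Computing each x[n]:
x[0] = 0
x[1] = -3
x[2] = 1

x = [0, -3, 1]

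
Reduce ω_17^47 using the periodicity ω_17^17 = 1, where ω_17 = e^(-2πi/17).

Since ω_17^17 = 1, powers reduce modulo 17.
47 mod 17 = 13
So ω_17^47 = ω_17^13 = e^(-2πi·13/17)

ω_17^47 = ω_17^13 = 0.0923+0.9957i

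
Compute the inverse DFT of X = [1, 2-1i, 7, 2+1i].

x[n] = (1/4) Σ(k=0 to 3) X[k] · e^(2πikn/4)

Computing each x[n]:
x[0] = 3
x[1] = -1
x[2] = 1
x[3] = -2

x = [3, -1, 1, -2]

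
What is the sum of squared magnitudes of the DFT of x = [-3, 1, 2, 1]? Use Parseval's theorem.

Parseval: Σ|x[n]|² = (1/N)Σ|X[k]|², so Σ|X[k]|² = N·Σ|x[n]|² = 4·15.0000

Σ|X[k]|² = N·Σ|x[n]|² = 4·15.0000 = 60.0000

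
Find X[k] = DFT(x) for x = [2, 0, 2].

X[k] = Σ(n=0 to 2) x[n] · ω_3^(nk)
where ω_3 = e^(-2πi/3)

Computing each X[k]:
X[0] = 4
X[1] = 1.0000+1.7321i
X[2] = 1.0000-1.7321i

X = [4, 1.0000+1.7321i, 1.0000-1.7321i]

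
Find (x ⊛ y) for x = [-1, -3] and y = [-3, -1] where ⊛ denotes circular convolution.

(x ⊛ y)[n] = Σ(m=0 to 1) x[m] · y[(n-m) mod 2]

Computing each output sample:
(x ⊛ y)[0] = 6
(x ⊛ y)[1] = 10

x ⊛ y = [6, 10]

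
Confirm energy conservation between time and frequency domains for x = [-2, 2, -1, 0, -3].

Time domain:
Σ|x[n]|² = |-2|² + |2|² + |-1|² + |0|² + |-3|² = 18.0000

Frequency domain:
(1/5)Σ|X[k]|² = (1/5)(|-4|² + |-1.5000-4.1675i|² + |-1.5000-3.8900i|² + |-1.5000+3.8900i|² + |-1.5000+4.1675i|²) = (1/5)·90.0000 = 18.0000

Both sides agree, confirming Parseval's theorem.

Σ|x[n]|² = (1/N)Σ|X[k]|² = 18.0000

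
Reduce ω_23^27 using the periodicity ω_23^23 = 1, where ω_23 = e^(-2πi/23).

Since ω_23^23 = 1, powers reduce modulo 23.
27 mod 23 = 4
So ω_23^27 = ω_23^4 = e^(-2πi·4/23)

ω_23^27 = ω_23^4 = 0.4601-0.8879i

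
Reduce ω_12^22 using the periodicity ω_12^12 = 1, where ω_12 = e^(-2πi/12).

Since ω_12^12 = 1, powers reduce modulo 12.
22 mod 12 = 10
So ω_12^22 = ω_12^10 = e^(-2πi·10/12)

ω_12^22 = ω_12^10 = 0.5000+0.8660i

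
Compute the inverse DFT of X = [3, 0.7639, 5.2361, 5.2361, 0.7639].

x[n] = (1/5) Σ(k=0 to 4) X[k] · e^(2πikn/5)

Computing each x[n]:
x[0] = 3
x[1] = -1
x[2] = 1
x[3] = 1
x[4] = -1

x = [3, -1, 1, 1, -1]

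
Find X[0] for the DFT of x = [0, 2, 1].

X[0] = Σ(n=0 to 2) x[n] · ω_3^0 = Σ x[n]
= (0) + (2) + (1)

X[0] = 3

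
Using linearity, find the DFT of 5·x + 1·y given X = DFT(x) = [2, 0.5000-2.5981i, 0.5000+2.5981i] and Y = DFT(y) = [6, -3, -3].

By linearity: DFT(5x + 1y) = 5·DFT(x) + 1·DFT(y)
= 5·[2, 0.5000-2.5981i, 0.5000+2.5981i] + 1·[6, -3, -3]

Computing element-wise:
Z[0] = 5·(2) + 1·(6) = 16
Z[1] = 5·(0.5000-2.5981i) + 1·(-3) = -0.5000-12.9905i
Z[2] = 5·(0.5000+2.5981i) + 1·(-3) = -0.5000+12.9905i

DFT(5x + 1y) = 5·X + 1·Y = [16, -0.5000-12.9905i, -0.5000+12.9905i]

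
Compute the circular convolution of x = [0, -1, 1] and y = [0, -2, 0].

(x ⊛ y)[n] = Σ(m=0 to 2) x[m] · y[(n-m) mod 3]

Computing each output sample:
(x ⊛ y)[0] = -2
(x ⊛ y)[1] = 0
(x ⊛ y)[2] = 2

x ⊛ y = [-2, 0, 2]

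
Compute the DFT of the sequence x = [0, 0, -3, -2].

X[k] = Σ(n=0 to 3) x[n] · ω_4^(nk)
where ω_4 = e^(-2πi/4)

Computing each X[k]:
X[0] = -5
X[1] = 3-2i
X[2] = -1
X[3] = 3+2i

X = [-5, 3-2i, -1, 3+2i]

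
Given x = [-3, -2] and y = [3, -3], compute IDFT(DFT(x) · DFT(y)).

(x ⊛ y)[n] = Σ(m=0 to 1) x[m] · y[(n-m) mod 2]

Computing each output sample:
(x ⊛ y)[0] = -3
(x ⊛ y)[1] = 3

x ⊛ y = [-3, 3]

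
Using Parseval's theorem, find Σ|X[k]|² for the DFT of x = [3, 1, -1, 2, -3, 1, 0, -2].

Parseval: Σ|x[n]|² = (1/N)Σ|X[k]|², so Σ|X[k]|² = N·Σ|x[n]|² = 8·29.0000

Σ|X[k]|² = N·Σ|x[n]|² = 8·29.0000 = 232.0000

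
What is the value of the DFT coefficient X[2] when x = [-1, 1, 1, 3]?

X[2] = Σ(n=0 to 3) x[n] · ω_4^(2n) where ω_4 = e^(-2πi/4)
= (-1)·ω_4^0 + (1)·ω_4^2 + (1)·ω_4^4 + (3)·ω_4^6

X[2] = -4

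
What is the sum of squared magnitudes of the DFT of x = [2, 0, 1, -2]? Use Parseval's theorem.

Parseval: Σ|x[n]|² = (1/N)Σ|X[k]|², so Σ|X[k]|² = N·Σ|x[n]|² = 4·9.0000

Σ|X[k]|² = N·Σ|x[n]|² = 4·9.0000 = 36.0000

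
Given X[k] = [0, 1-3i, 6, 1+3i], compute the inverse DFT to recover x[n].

x[n] = (1/4) Σ(k=0 to 3) X[k] · e^(2πikn/4)

Computing each x[n]:
x[0] = 2
x[1] = 0
x[2] = 1
x[3] = -3

x = [2, 0, 1, -3]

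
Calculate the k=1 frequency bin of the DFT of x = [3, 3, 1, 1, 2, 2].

X[1] = Σ(n=0 to 5) x[n] · ω_6^(1n) where ω_6 = e^(-2πi/6)
= (3)·ω_6^0 + (3)·ω_6^1 + (1)·ω_6^2 + (1)·ω_6^3 + (2)·ω_6^4 + (2)·ω_6^5

X[1] = 3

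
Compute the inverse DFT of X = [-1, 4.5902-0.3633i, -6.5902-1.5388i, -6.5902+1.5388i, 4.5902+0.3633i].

x[n] = (1/5) Σ(k=0 to 4) X[k] · e^(2πikn/5)

Computing each x[n]:
x[0] = -1
x[1] = 3
x[2] = -3
x[3] = -2
x[4] = 2

x = [-1, 3, -3, -2, 2]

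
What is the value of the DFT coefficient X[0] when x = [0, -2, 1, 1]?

X[0] = Σ(n=0 to 3) x[n] · ω_4^0 = Σ x[n]
= (0) + (-2) + (1) + (1)

X[0] = 0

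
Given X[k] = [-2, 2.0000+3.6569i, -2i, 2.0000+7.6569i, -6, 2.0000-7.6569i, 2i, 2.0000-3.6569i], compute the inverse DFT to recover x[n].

x[n] = (1/8) Σ(k=0 to 7) X[k] · e^(2πikn/8)

Computing each x[n]:
x[0] = 0
x[1] = -1
x[2] = 0
x[3] = -2
x[4] = -2
x[5] = 3
x[6] = -2
x[7] = 2

x = [0, -1, 0, -2, -2, 3, -2, 2]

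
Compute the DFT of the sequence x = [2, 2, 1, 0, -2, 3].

X[k] = Σ(n=0 to 5) x[n] · ω_6^(nk)
where ω_6 = e^(-2πi/6)

Computing each X[k]:
X[0] = 6
X[1] = 5.0000-1.7321i
X[2] = 3.4641i
X[3] = -4
X[4] = -3.4641i
X[5] = 5.0000+1.7321i

X = [6, 5.0000-1.7321i, 3.4641i, -4, -3.4641i, 5.0000+1.7321i]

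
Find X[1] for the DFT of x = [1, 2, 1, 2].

X[1] = Σ(n=0 to 3) x[n] · ω_4^(1n) where ω_4 = e^(-2πi/4)
= (1)·ω_4^0 + (2)·ω_4^1 + (1)·ω_4^2 + (2)·ω_4^3

X[1] = 0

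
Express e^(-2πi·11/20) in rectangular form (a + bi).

ω_20^11 = e^(-2πi·11/20)
= cos(-2π·11/20) + i·sin(-2π·11/20)
= cos(-22π/20) + i·sin(-22π/20)

ω_20^11 = cos(-22π/20) + i·sin(-22π/20) = -0.9511+0.3090i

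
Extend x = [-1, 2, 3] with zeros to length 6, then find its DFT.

Original 3-point DFT: [4, -3.5000+0.8660i, -3.5000-0.8660i]
Zero-padded 6-point DFT provides frequency interpolation.

DFT_6([x, 0, ...]) = [4, -1.5000-4.3301i, -3.5000+0.8660i, 0, -3.5000-0.8660i, -1.5000+4.3301i]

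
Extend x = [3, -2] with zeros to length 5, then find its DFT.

Original 2-point DFT: [1, 5]
Zero-padded 5-point DFT provides frequency interpolation.

DFT_5([x, 0, ...]) = [1, 2.3820+1.9021i, 4.6180+1.1756i, 4.6180-1.1756i, 2.3820-1.9021i]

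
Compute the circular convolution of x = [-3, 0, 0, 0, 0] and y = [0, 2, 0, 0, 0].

(x ⊛ y)[n] = Σ(m=0 to 4) x[m] · y[(n-m) mod 5]

Computing each output sample:
(x ⊛ y)[0] = 0
(x ⊛ y)[1] = -6
(x ⊛ y)[2] = 0
(x ⊛ y)[3] = 0
(x ⊛ y)[4] = 0

x ⊛ y = [0, -6, 0, 0, 0]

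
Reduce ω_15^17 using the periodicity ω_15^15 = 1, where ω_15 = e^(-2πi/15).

Since ω_15^15 = 1, powers reduce modulo 15.
17 mod 15 = 2
So ω_15^17 = ω_15^2 = e^(-2πi·2/15)

ω_15^17 = ω_15^2 = 0.6691-0.7431i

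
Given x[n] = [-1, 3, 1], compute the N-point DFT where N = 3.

X[k] = Σ(n=0 to 2) x[n] · ω_3^(nk)
where ω_3 = e^(-2πi/3)

Computing each X[k]:
X[0] = 3
X[1] = -3.0000-1.7321i
X[2] = -3.0000+1.7321i

X = [3, -3.0000-1.7321i, -3.0000+1.7321i]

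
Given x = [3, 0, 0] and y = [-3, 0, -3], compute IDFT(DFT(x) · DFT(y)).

(x ⊛ y)[n] = Σ(m=0 to 2) x[m] · y[(n-m) mod 3]

Computing each output sample:
(x ⊛ y)[0] = -9
(x ⊛ y)[1] = 0
(x ⊛ y)[2] = -9

x ⊛ y = [-9, 0, -9]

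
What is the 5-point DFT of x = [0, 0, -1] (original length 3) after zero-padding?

Original 3-point DFT: [-1, 0.5000-0.8660i, 0.5000+0.8660i]
Zero-padded 5-point DFT provides frequency interpolation.

DFT_5([x, 0, ...]) = [-1, 0.8090+0.5878i, -0.3090-0.9511i, -0.3090+0.9511i, 0.8090-0.5878i]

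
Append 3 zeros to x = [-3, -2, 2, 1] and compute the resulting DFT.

Original 4-point DFT: [-2, -5+3i, 0, -5-3i]
Zero-padded 7-point DFT provides frequency interpolation.

DFT_7([x, 0, ...]) = [-2, -5.5930-0.8201i, -3.7334+3.5995i, -0.1736+1.4565i, -0.1736-1.4565i, -3.7334-3.5995i, -5.5930+0.8201i]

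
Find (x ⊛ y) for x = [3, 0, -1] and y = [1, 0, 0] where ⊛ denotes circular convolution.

(x ⊛ y)[n] = Σ(m=0 to 2) x[m] · y[(n-m) mod 3]

Computing each output sample:
(x ⊛ y)[0] = 3
(x ⊛ y)[1] = 0
(x ⊛ y)[2] = -1

x ⊛ y = [3, 0, -1]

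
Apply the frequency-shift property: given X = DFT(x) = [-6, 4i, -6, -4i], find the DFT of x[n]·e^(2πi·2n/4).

Modulation property: DFT(ω_4^(-2n)·x[n]) = X[(k-2) mod 4], so circularly shift X by 2 positions.

X[k-2] = [-6, -4i, -6, 4i]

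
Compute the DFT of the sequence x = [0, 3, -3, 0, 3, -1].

X[k] = Σ(n=0 to 5) x[n] · ω_6^(nk)
where ω_6 = e^(-2πi/6)

Computing each X[k]:
X[0] = 2
X[1] = 1.0000+1.7321i
X[2] = -1.0000-8.6603i
X[3] = -2
X[4] = -1.0000+8.6603i
X[5] = 1.0000-1.7321i

X = [2, 1.0000+1.7321i, -1.0000-8.6603i, -2, -1.0000+8.6603i, 1.0000-1.7321i]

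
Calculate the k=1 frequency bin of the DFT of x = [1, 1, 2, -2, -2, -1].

X[1] = Σ(n=0 to 5) x[n] · ω_6^(1n) where ω_6 = e^(-2πi/6)
= (1)·ω_6^0 + (1)·ω_6^1 + (2)·ω_6^2 + (-2)·ω_6^3 + (-2)·ω_6^4 + (-1)·ω_6^5

X[1] = 3.0000-5.1962i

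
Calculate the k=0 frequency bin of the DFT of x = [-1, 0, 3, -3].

X[0] = Σ(n=0 to 3) x[n] · ω_4^0 = Σ x[n]
= (-1) + (0) + (3) + (-3)

X[0] = -1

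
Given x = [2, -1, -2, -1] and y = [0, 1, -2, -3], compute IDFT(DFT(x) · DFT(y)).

(x ⊛ y)[n] = Σ(m=0 to 3) x[m] · y[(n-m) mod 4]

Computing each output sample:
(x ⊛ y)[0] = 6
(x ⊛ y)[1] = 10
(x ⊛ y)[2] = -2
(x ⊛ y)[3] = -6

x ⊛ y = [6, 10, -2, -6]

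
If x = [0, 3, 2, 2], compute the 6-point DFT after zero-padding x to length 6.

Original 4-point DFT: [7, -2-1i, -3, -2+1i]
Zero-padded 6-point DFT provides frequency interpolation.

DFT_6([x, 0, ...]) = [7, -1.5000-4.3301i, -0.5000-0.8660i, -3, -0.5000+0.8660i, -1.5000+4.3301i]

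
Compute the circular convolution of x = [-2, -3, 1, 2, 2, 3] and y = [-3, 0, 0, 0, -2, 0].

(x ⊛ y)[n] = Σ(m=0 to 5) x[m] · y[(n-m) mod 6]

Computing each output sample:
(x ⊛ y)[0] = 4
(x ⊛ y)[1] = 5
(x ⊛ y)[2] = -7
(x ⊛ y)[3] = -12
(x ⊛ y)[4] = -2
(x ⊛ y)[5] = -3

x ⊛ y = [4, 5, -7, -12, -2, -3]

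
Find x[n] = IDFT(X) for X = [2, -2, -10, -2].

x[n] = (1/4) Σ(k=0 to 3) X[k] · e^(2πikn/4)

Computing each x[n]:
x[0] = -3
x[1] = 3
x[2] = -1
x[3] = 3

x = [-3, 3, -1, 3]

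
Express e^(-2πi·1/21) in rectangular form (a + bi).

ω_21^1 = e^(-2πi·1/21)
= cos(-2π·1/21) + i·sin(-2π·1/21)
= cos(-2π/21) + i·sin(-2π/21)

ω_21^1 = cos(-2π/21) + i·sin(-2π/21) = 0.9556-0.2948i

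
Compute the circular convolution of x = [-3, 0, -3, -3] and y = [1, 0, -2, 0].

(x ⊛ y)[n] = Σ(m=0 to 3) x[m] · y[(n-m) mod 4]

Computing each output sample:
(x ⊛ y)[0] = 3
(x ⊛ y)[1] = 6
(x ⊛ y)[2] = 3
(x ⊛ y)[3] = -3

x ⊛ y = [3, 6, 3, -3]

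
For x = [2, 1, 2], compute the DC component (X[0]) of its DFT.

X[0] = Σ(n=0 to 2) x[n] · ω_3^0 = Σ x[n]
= (2) + (1) + (2)

X[0] = 5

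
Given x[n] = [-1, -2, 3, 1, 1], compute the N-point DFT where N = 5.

X[k] = Σ(n=0 to 4) x[n] · ω_5^(nk)
where ω_5 = e^(-2πi/5)

Computing each X[k]:
X[0] = 2
X[1] = -4.5451+1.6776i
X[2] = 1.0451+3.6655i
X[3] = 1.0451-3.6655i
X[4] = -4.5451-1.6776i

X = [2, -4.5451+1.6776i, 1.0451+3.6655i, 1.0451-3.6655i, -4.5451-1.6776i]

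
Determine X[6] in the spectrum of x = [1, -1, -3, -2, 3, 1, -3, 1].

X[6] = Σ(n=0 to 7) x[n] · ω_8^(6n) where ω_8 = e^(-2πi/8)
= (1)·ω_8^0 + (-1)·ω_8^6 + (-3)·ω_8^12 + (-2)·ω_8^18 + (3)·ω_8^24 + (1)·ω_8^30 + (-3)·ω_8^36 + (1)·ω_8^42

X[6] = 10+1i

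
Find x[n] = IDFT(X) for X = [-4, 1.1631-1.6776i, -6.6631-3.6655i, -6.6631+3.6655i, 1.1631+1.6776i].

x[n] = (1/5) Σ(k=0 to 4) X[k] · e^(2πikn/5)

Computing each x[n]:
x[0] = -3
x[1] = 3
x[2] = -3
x[3] = -1
x[4] = 0

x = [-3, 3, -3, -1, 0]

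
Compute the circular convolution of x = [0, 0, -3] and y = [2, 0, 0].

(x ⊛ y)[n] = Σ(m=0 to 2) x[m] · y[(n-m) mod 3]

Computing each output sample:
(x ⊛ y)[0] = 0
(x ⊛ y)[1] = 0
(x ⊛ y)[2] = -6

x ⊛ y = [0, 0, -6]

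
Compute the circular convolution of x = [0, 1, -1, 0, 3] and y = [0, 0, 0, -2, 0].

(x ⊛ y)[n] = Σ(m=0 to 4) x[m] · y[(n-m) mod 5]

Computing each output sample:
(x ⊛ y)[0] = 2
(x ⊛ y)[1] = 0
(x ⊛ y)[2] = -6
(x ⊛ y)[3] = 0
(x ⊛ y)[4] = -2

x ⊛ y = [2, 0, -6, 0, -2]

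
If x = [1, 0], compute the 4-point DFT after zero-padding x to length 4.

Original 2-point DFT: [1, 1]
Zero-padded 4-point DFT provides frequency interpolation.

DFT_4([x, 0, ...]) = [1, 1, 1, 1]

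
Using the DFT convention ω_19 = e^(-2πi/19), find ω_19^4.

ω_19^4 = e^(-2πi·4/19)
= cos(-2π·4/19) + i·sin(-2π·4/19)
= cos(-8π/19) + i·sin(-8π/19)

ω_19^4 = cos(-8π/19) + i·sin(-8π/19) = 0.2455-0.9694i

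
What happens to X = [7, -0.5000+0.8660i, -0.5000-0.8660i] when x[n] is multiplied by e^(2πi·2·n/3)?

Modulation property: DFT(ω_3^(-2n)·x[n]) = X[(k-2) mod 3], so circularly shift X by 2 positions.

X[k-2] = [-0.5000+0.8660i, -0.5000-0.8660i, 7]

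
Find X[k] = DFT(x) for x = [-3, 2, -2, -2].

X[k] = Σ(n=0 to 3) x[n] · ω_4^(nk)
where ω_4 = e^(-2πi/4)

Computing each X[k]:
X[0] = -5
X[1] = -1-4i
X[2] = -5
X[3] = -1+4i

X = [-5, -1-4i, -5, -1+4i]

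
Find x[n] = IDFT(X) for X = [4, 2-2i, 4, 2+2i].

x[n] = (1/4) Σ(k=0 to 3) X[k] · e^(2πikn/4)

Computing each x[n]:
x[0] = 3
x[1] = 1
x[2] = 1
x[3] = -1

x = [3, 1, 1, -1]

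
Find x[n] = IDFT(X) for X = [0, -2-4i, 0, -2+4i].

x[n] = (1/4) Σ(k=0 to 3) X[k] · e^(2πikn/4)

Computing each x[n]:
x[0] = -1
x[1] = 2
x[2] = 1
x[3] = -2

x = [-1, 2, 1, -2]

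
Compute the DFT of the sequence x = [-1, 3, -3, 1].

X[k] = Σ(n=0 to 3) x[n] · ω_4^(nk)
where ω_4 = e^(-2πi/4)

Computing each X[k]:
X[0] = 0
X[1] = 2-2i
X[2] = -8
X[3] = 2+2i

X = [0, 2-2i, -8, 2+2i]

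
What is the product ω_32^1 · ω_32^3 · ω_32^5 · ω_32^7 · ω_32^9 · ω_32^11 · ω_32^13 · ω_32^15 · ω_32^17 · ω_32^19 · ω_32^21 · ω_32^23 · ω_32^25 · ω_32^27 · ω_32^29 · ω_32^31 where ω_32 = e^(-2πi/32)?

The primitive 32nd roots of unity are ω_32^k for k coprime to 32: k ∈ {1, 3, 5, 7, 9, 11, 13, 15, 17, 19, 21, 23, 25, 27, 29, 31}
Their product equals the constant term of the cyclotomic polynomial Φ_32(x) up to sign.
For n ≥ 3, the product of all primitive nth roots of unity is 1. (For n=1 it is 1; for n=2 it is -1.)

1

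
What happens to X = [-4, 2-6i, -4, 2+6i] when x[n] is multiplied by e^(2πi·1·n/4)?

Modulation property: DFT(ω_4^(-1n)·x[n]) = X[(k-1) mod 4], so circularly shift X by 1 positions.

X[k-1] = [2+6i, -4, 2-6i, -4]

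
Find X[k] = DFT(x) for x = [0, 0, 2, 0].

X[k] = Σ(n=0 to 3) x[n] · ω_4^(nk)
where ω_4 = e^(-2πi/4)

Computing each X[k]:
X[0] = 2
X[1] = -2
X[2] = 2
X[3] = -2

X = [2, -2, 2, -2]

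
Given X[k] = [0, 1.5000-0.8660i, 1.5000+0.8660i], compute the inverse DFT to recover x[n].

x[n] = (1/3) Σ(k=0 to 2) X[k] · e^(2πikn/3)

Computing each x[n]:
x[0] = 1
x[1] = 0
x[2] = -1

x = [1, 0, -1]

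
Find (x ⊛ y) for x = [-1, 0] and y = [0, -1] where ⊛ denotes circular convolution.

(x ⊛ y)[n] = Σ(m=0 to 1) x[m] · y[(n-m) mod 2]

Computing each output sample:
(x ⊛ y)[0] = 0
(x ⊛ y)[1] = 1

x ⊛ y = [0, 1]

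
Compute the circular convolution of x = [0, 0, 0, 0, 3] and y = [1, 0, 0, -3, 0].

(x ⊛ y)[n] = Σ(m=0 to 4) x[m] · y[(n-m) mod 5]

Computing each output sample:
(x ⊛ y)[0] = 0
(x ⊛ y)[1] = 0
(x ⊛ y)[2] = -9
(x ⊛ y)[3] = 0
(x ⊛ y)[4] = 3

x ⊛ y = [0, 0, -9, 0, 3]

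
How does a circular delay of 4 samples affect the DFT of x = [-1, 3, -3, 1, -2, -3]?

Time shift by 4: X_shifted[k] = ω_6^(4k) · X[k]
Shifted x = [-3, 1, -2, -3, -1, 3]

DFT(x[n-4]) = [-5, 3.5000+2.5981i, -6.5000+0.8660i, -7, -6.5000-0.8660i, 3.5000-2.5981i]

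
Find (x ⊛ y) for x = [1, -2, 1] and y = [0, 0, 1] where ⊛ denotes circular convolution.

(x ⊛ y)[n] = Σ(m=0 to 2) x[m] · y[(n-m) mod 3]

Computing each output sample:
(x ⊛ y)[0] = -2
(x ⊛ y)[1] = 1
(x ⊛ y)[2] = 1

x ⊛ y = [-2, 1, 1]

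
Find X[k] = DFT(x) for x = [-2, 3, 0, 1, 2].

X[k] = Σ(n=0 to 4) x[n] · ω_5^(nk)
where ω_5 = e^(-2πi/5)

Computing each X[k]:
X[0] = 4
X[1] = -1.2639-0.3633i
X[2] = -5.7361-1.5388i
X[3] = -5.7361+1.5388i
X[4] = -1.2639+0.3633i

X = [4, -1.2639-0.3633i, -5.7361-1.5388i, -5.7361+1.5388i, -1.2639+0.3633i]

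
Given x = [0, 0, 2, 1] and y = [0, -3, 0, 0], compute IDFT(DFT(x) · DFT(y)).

(x ⊛ y)[n] = Σ(m=0 to 3) x[m] · y[(n-m) mod 4]

Computing each output sample:
(x ⊛ y)[0] = -3
(x ⊛ y)[1] = 0
(x ⊛ y)[2] = 0
(x ⊛ y)[3] = -6

x ⊛ y = [-3, 0, 0, -6]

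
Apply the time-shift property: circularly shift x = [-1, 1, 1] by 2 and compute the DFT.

Time shift by 2: X_shifted[k] = ω_3^(2k) · X[k]
Shifted x = [1, 1, -1]

DFT(x[n-2]) = [1, 1.0000-1.7321i, 1.0000+1.7321i]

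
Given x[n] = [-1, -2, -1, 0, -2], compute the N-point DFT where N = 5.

X[k] = Σ(n=0 to 4) x[n] · ω_5^(nk)
where ω_5 = e^(-2πi/5)

Computing each X[k]:
X[0] = -6
X[1] = -1.4271+0.5878i
X[2] = 1.9271-0.9511i
X[3] = 1.9271+0.9511i
X[4] = -1.4271-0.5878i

X = [-6, -1.4271+0.5878i, 1.9271-0.9511i, 1.9271+0.9511i, -1.4271-0.5878i]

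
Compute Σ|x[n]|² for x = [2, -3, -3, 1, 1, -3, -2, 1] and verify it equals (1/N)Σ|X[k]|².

Time domain:
Σ|x[n]|² = |2|² + |-3|² + |-3|² + |1|² + |1|² + |-3|² + |-2|² + |1|² = 38.0000

Frequency domain:
(1/8)Σ|X[k]|² = (1/8)(|-6|² + |1+1i|² + |8+8i|² + |1-1i|² + |2|² + |1+1i|² + |8-8i|² + |1-1i|²) = (1/8)·304.0000 = 38.0000

Both sides agree, confirming Parseval's theorem.

Σ|x[n]|² = (1/N)Σ|X[k]|² = 38.0000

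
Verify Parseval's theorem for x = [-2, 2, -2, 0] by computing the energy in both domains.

Time domain:
Σ|x[n]|² = |-2|² + |2|² + |-2|² + |0|² = 12.0000

Frequency domain:
(1/4)Σ|X[k]|² = (1/4)(|-2|² + |-2i|² + |-6|² + |2i|²) = (1/4)·48.0000 = 12.0000

Both sides agree, confirming Parseval's theorem.

Σ|x[n]|² = (1/N)Σ|X[k]|² = 12.0000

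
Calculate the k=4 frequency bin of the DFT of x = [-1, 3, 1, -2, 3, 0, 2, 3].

X[4] = Σ(n=0 to 7) x[n] · ω_8^(4n) where ω_8 = e^(-2πi/8)
= (-1)·ω_8^0 + (3)·ω_8^4 + (1)·ω_8^8 + (-2)·ω_8^12 + (3)·ω_8^16 + (0)·ω_8^20 + (2)·ω_8^24 + (3)·ω_8^28

X[4] = 1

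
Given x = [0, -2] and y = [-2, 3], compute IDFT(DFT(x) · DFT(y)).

(x ⊛ y)[n] = Σ(m=0 to 1) x[m] · y[(n-m) mod 2]

Computing each output sample:
(x ⊛ y)[0] = -6
(x ⊛ y)[1] = 4

x ⊛ y = [-6, 4]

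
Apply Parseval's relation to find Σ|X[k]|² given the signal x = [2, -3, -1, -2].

Parseval: Σ|x[n]|² = (1/N)Σ|X[k]|², so Σ|X[k]|² = N·Σ|x[n]|² = 4·18.0000

Σ|X[k]|² = N·Σ|x[n]|² = 4·18.0000 = 72.0000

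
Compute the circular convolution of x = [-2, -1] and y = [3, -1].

(x ⊛ y)[n] = Σ(m=0 to 1) x[m] · y[(n-m) mod 2]

Computing each output sample:
(x ⊛ y)[0] = -5
(x ⊛ y)[1] = -1

x ⊛ y = [-5, -1]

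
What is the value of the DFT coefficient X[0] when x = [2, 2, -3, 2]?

X[0] = Σ(n=0 to 3) x[n] · ω_4^0 = Σ x[n]
= (2) + (2) + (-3) + (2)

X[0] = 3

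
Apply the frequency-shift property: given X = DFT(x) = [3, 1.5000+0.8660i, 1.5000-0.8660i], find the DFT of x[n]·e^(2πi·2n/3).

Modulation property: DFT(ω_3^(-2n)·x[n]) = X[(k-2) mod 3], so circularly shift X by 2 positions.

X[k-2] = [1.5000+0.8660i, 1.5000-0.8660i, 3]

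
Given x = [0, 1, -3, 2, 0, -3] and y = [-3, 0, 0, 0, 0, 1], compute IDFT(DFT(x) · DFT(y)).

(x ⊛ y)[n] = Σ(m=0 to 5) x[m] · y[(n-m) mod 6]

Computing each output sample:
(x ⊛ y)[0] = 1
(x ⊛ y)[1] = -6
(x ⊛ y)[2] = 11
(x ⊛ y)[3] = -6
(x ⊛ y)[4] = -3
(x ⊛ y)[5] = 9

x ⊛ y = [1, -6, 11, -6, -3, 9]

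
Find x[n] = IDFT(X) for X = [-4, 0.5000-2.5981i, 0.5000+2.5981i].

x[n] = (1/3) Σ(k=0 to 2) X[k] · e^(2πikn/3)

Computing each x[n]:
x[0] = -1
x[1] = 0
x[2] = -3

x = [-1, 0, -3]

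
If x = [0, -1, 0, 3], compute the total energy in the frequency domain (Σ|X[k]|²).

Parseval: Σ|x[n]|² = (1/N)Σ|X[k]|², so Σ|X[k]|² = N·Σ|x[n]|² = 4·10.0000

Σ|X[k]|² = N·Σ|x[n]|² = 4·10.0000 = 40.0000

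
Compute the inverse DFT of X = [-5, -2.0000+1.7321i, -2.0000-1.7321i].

x[n] = (1/3) Σ(k=0 to 2) X[k] · e^(2πikn/3)

Computing each x[n]:
x[0] = -3
x[1] = -2
x[2] = 0

x = [-3, -2, 0]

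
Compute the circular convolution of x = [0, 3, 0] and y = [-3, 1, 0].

(x ⊛ y)[n] = Σ(m=0 to 2) x[m] · y[(n-m) mod 3]

Computing each output sample:
(x ⊛ y)[0] = 0
(x ⊛ y)[1] = -9
(x ⊛ y)[2] = 3

x ⊛ y = [0, -9, 3]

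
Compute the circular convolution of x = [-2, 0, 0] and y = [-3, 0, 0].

(x ⊛ y)[n] = Σ(m=0 to 2) x[m] · y[(n-m) mod 3]

Computing each output sample:
(x ⊛ y)[0] = 6
(x ⊛ y)[1] = 0
(x ⊛ y)[2] = 0

x ⊛ y = [6, 0, 0]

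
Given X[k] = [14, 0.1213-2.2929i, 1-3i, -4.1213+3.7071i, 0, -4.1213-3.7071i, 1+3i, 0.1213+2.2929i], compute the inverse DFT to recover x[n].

x[n] = (1/8) Σ(k=0 to 7) X[k] · e^(2πikn/8)

Computing each x[n]:
x[0] = 1
x[1] = 3
x[2] = 3
x[3] = 0
x[4] = 3
x[5] = 2
x[6] = 0
x[7] = 2

x = [1, 3, 3, 0, 3, 2, 0, 2]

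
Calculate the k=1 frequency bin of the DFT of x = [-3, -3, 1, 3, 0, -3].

X[1] = Σ(n=0 to 5) x[n] · ω_6^(1n) where ω_6 = e^(-2πi/6)
= (-3)·ω_6^0 + (-3)·ω_6^1 + (1)·ω_6^2 + (3)·ω_6^3 + (0)·ω_6^4 + (-3)·ω_6^5

X[1] = -9.5000-0.8660i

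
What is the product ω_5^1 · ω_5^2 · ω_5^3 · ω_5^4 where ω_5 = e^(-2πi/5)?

The primitive 5th roots of unity are ω_5^k for k coprime to 5: k ∈ {1, 2, 3, 4}
Their product equals the constant term of the cyclotomic polynomial Φ_5(x) up to sign.
For n ≥ 3, the product of all primitive nth roots of unity is 1. (For n=1 it is 1; for n=2 it is -1.)

1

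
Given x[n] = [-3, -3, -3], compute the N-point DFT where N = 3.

X[k] = Σ(n=0 to 2) x[n] · ω_3^(nk)
where ω_3 = e^(-2πi/3)

Computing each X[k]:
X[0] = -9
X[1] = 0
X[2] = 0

X = [-9, 0, 0]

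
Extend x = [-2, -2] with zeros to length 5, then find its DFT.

Original 2-point DFT: [-4, 0]
Zero-padded 5-point DFT provides frequency interpolation.

DFT_5([x, 0, ...]) = [-4, -2.6180+1.9021i, -0.3820+1.1756i, -0.3820-1.1756i, -2.6180-1.9021i]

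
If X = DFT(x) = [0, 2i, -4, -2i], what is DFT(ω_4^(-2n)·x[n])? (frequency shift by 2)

Modulation property: DFT(ω_4^(-2n)·x[n]) = X[(k-2) mod 4], so circularly shift X by 2 positions.

X[k-2] = [-4, -2i, 0, 2i]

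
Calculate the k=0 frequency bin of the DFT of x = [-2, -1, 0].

X[0] = Σ(n=0 to 2) x[n] · ω_3^0 = Σ x[n]
= (-2) + (-1) + (0)

X[0] = -3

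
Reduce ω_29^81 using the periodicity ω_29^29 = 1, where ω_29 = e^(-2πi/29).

Since ω_29^29 = 1, powers reduce modulo 29.
81 mod 29 = 23
So ω_29^81 = ω_29^23 = e^(-2πi·23/29)

ω_29^81 = ω_29^23 = 0.2675+0.9635i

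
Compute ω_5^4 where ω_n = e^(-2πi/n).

ω_5^4 = e^(-2πi·4/5)
= cos(-2π·4/5) + i·sin(-2π·4/5)
= cos(-8π/5) + i·sin(-8π/5)

ω_5^4 = cos(-8π/5) + i·sin(-8π/5) = 0.3090+0.9511i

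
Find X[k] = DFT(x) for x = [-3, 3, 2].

X[k] = Σ(n=0 to 2) x[n] · ω_3^(nk)
where ω_3 = e^(-2πi/3)

Computing each X[k]:
X[0] = 2
X[1] = -5.5000-0.8660i
X[2] = -5.5000+0.8660i

X = [2, -5.5000-0.8660i, -5.5000+0.8660i]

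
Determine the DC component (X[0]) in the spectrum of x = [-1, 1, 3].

X[0] = Σ(n=0 to 2) x[n] · ω_3^0 = Σ x[n]
= (-1) + (1) + (3)

X[0] = 3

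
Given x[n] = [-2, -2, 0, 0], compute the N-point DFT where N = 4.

X[k] = Σ(n=0 to 3) x[n] · ω_4^(nk)
where ω_4 = e^(-2πi/4)

Computing each X[k]:
X[0] = -4
X[1] = -2+2i
X[2] = 0
X[3] = -2-2i

X = [-4, -2+2i, 0, -2-2i]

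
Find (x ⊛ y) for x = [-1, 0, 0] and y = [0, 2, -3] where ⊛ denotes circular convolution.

(x ⊛ y)[n] = Σ(m=0 to 2) x[m] · y[(n-m) mod 3]

Computing each output sample:
(x ⊛ y)[0] = 0
(x ⊛ y)[1] = -2
(x ⊛ y)[2] = 3

x ⊛ y = [0, -2, 3]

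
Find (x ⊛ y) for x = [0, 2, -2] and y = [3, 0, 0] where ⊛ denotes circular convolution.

(x ⊛ y)[n] = Σ(m=0 to 2) x[m] · y[(n-m) mod 3]

Computing each output sample:
(x ⊛ y)[0] = 0
(x ⊛ y)[1] = 6
(x ⊛ y)[2] = -6

x ⊛ y = [0, 6, -6]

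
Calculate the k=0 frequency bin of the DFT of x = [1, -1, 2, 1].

X[0] = Σ(n=0 to 3) x[n] · ω_4^0 = Σ x[n]
= (1) + (-1) + (2) + (1)

X[0] = 3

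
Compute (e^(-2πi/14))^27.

Since ω_14^14 = 1, powers reduce modulo 14.
27 mod 14 = 13
So ω_14^27 = ω_14^13 = e^(-2πi·13/14)

ω_14^27 = ω_14^13 = 0.9010+0.4339i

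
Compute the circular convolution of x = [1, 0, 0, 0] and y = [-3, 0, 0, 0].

(x ⊛ y)[n] = Σ(m=0 to 3) x[m] · y[(n-m) mod 4]

Computing each output sample:
(x ⊛ y)[0] = -3
(x ⊛ y)[1] = 0
(x ⊛ y)[2] = 0
(x ⊛ y)[3] = 0

x ⊛ y = [-3, 0, 0, 0]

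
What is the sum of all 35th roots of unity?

Sum of all nth roots of unity equals 0 for n > 1 (geometric series with r ≠ 1).

0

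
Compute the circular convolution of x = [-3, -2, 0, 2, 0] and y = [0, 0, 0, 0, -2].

(x ⊛ y)[n] = Σ(m=0 to 4) x[m] · y[(n-m) mod 5]

Computing each output sample:
(x ⊛ y)[0] = 4
(x ⊛ y)[1] = 0
(x ⊛ y)[2] = -4
(x ⊛ y)[3] = 0
(x ⊛ y)[4] = 6

x ⊛ y = [4, 0, -4, 0, 6]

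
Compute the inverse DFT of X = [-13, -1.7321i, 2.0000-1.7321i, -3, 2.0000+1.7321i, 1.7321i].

x[n] = (1/6) Σ(k=0 to 5) X[k] · e^(2πikn/6)

Computing each x[n]:
x[0] = -2
x[1] = -1
x[2] = -3
x[3] = -1
x[4] = -3
x[5] = -3

x = [-2, -1, -3, -1, -3, -3]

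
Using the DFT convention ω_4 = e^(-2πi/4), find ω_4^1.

ω_4^1 = e^(-2πi·1/4)
= cos(-2π·1/4) + i·sin(-2π·1/4)
= cos(-2π/4) + i·sin(-2π/4)

ω_4^1 = cos(-2π/4) + i·sin(-2π/4) = -1i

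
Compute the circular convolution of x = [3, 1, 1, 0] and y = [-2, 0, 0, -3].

(x ⊛ y)[n] = Σ(m=0 to 3) x[m] · y[(n-m) mod 4]

Computing each output sample:
(x ⊛ y)[0] = -9
(x ⊛ y)[1] = -5
(x ⊛ y)[2] = -2
(x ⊛ y)[3] = -9

x ⊛ y = [-9, -5, -2, -9]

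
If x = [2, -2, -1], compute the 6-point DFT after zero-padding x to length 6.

Original 3-point DFT: [-1, 3.5000+0.8660i, 3.5000-0.8660i]
Zero-padded 6-point DFT provides frequency interpolation.

DFT_6([x, 0, ...]) = [-1, 1.5000+2.5981i, 3.5000+0.8660i, 3, 3.5000-0.8660i, 1.5000-2.5981i]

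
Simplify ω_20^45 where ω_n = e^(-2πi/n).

Since ω_20^20 = 1, powers reduce modulo 20.
45 mod 20 = 5
So ω_20^45 = ω_20^5 = e^(-2πi·5/20)

ω_20^45 = ω_20^5 = -1i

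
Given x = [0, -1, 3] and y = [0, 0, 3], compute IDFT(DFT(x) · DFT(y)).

(x ⊛ y)[n] = Σ(m=0 to 2) x[m] · y[(n-m) mod 3]

Computing each output sample:
(x ⊛ y)[0] = -3
(x ⊛ y)[1] = 9
(x ⊛ y)[2] = 0

x ⊛ y = [-3, 9, 0]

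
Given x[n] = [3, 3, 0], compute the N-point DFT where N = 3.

X[k] = Σ(n=0 to 2) x[n] · ω_3^(nk)
where ω_3 = e^(-2πi/3)

Computing each X[k]:
X[0] = 6
X[1] = 1.5000-2.5981i
X[2] = 1.5000+2.5981i

X = [6, 1.5000-2.5981i, 1.5000+2.5981i]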